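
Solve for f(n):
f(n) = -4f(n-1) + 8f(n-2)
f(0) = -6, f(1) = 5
Characteristic equation: x² + 4x - 8 = 0.
Discriminant Δ = (-4)² + 4·(8) = 48.
Roots r₁,₂ = (-4 ± √48)/2, so r₁ = -2 + 2 \sqrt{3}, r₂ = - 2 \sqrt{3} - 2.
General solution: f(n) = A·r₁^n + B·r₂^n.
From the initial conditions, A + B = -6 and r₁A + r₂B = 5.
Since r₁ - r₂ = √48: A = (5 - (-6)r₂)/√48 = -3 - \frac{7 \sqrt{3}}{12}, and B = -6 - A = -3 + \frac{7 \sqrt{3}}{12}.
So f(n) = \left(-3 - \frac{7 \sqrt{3}}{12}\right)\left(-2 + 2 \sqrt{3}\right)^n + \left(-3 + \frac{7 \sqrt{3}}{12}\right)\left(- 2 \sqrt{3} - 2\right)^n.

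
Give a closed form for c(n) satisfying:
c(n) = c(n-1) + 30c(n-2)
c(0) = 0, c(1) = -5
Characteristic equation: x² - x - 30 = 0, which factors as (x - (-5))(x - (6)) = 0.
Roots r₁ = -5, r₂ = 6 (distinct).
General solution: c(n) = A·(-5)^n + B·(6)^n.
From c(0) = 0: A + B = 0.
From c(1) = -5: -5A + 6B = -5.
Solving: A = \frac{5}{11}, B = - \frac{5}{11}.
So c(n) = \frac{5 \left(-5\right)^{n}}{11} - \frac{5 \cdot 6^{n}}{11}.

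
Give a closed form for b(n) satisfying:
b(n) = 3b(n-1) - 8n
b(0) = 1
First-order linear with linear forcing.
Homogeneous solution: b_h(n) = A·(3)^n.
Try particular b_p(n) = pn + q. Substituting:
  pn + q = 3(p(n-1) + q) - 8n.
Matching the n-coefficient: p = 3p - 8 ⇒ p = 4.
Matching constants: q = -3p + 3q ⇒ q = 6.
General: b(n) = A·(3)^n + 4 n + 6.
Apply b(0) = 1: A + 6 = 1 ⇒ A = -5.
So b(n) = - 5 \cdot 3^{n} + 4 n + 6.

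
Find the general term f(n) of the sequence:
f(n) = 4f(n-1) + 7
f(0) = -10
First-order linear non-homogeneous.
Homogeneous solution: f_h(n) = A·(4)^n.
Try constant particular solution f_p = K: K = 4K + 7 ⇒ K = - \frac{7}{3}.
General: f(n) = A·(4)^n - \frac{7}{3}.
Apply f(0) = -10: A - \frac{7}{3} = -10 ⇒ A = - \frac{23}{3}.
So f(n) = - \frac{23 \cdot 4^{n}}{3} - \frac{7}{3}.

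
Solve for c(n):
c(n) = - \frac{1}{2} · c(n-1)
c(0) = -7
Pure geometric recurrence with ratio - \frac{1}{2}.
By induction c(n) = c(0) · (- \frac{1}{2})^n = - 7 \left(- \frac{1}{2}\right)^{n}.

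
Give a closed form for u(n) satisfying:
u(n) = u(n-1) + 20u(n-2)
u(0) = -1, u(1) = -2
Characteristic equation: x² - x - 20 = 0, which factors as (x - (5))(x - (-4)) = 0.
Roots r₁ = 5, r₂ = -4 (distinct).
General solution: u(n) = A·(5)^n + B·(-4)^n.
From u(0) = -1: A + B = -1.
From u(1) = -2: 5A - 4B = -2.
Solving: A = - \frac{2}{3}, B = - \frac{1}{3}.
So u(n) = - \frac{\left(-4\right)^{n}}{3} - \frac{2 \cdot 5^{n}}{3}.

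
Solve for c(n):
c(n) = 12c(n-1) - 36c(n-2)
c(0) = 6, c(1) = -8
Characteristic equation: x² - 12x + 36 = 0, which is (x - (6))².
Repeated root r = 6.
General solution: c(n) = (A + Bn)·(6)^n.
From c(0) = 6: A = 6.
From c(1) = -8: (A + B)·(6) = -8 ⇒ B = - \frac{22}{3}.
So c(n) = \left(6 - \frac{22 n}{3}\right) \cdot (6)^n.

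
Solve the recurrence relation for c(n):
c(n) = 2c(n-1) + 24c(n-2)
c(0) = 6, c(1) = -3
Characteristic equation: x² - 2x - 24 = 0, which factors as (x - (6))(x - (-4)) = 0.
Roots r₁ = 6, r₂ = -4 (distinct).
General solution: c(n) = A·(6)^n + B·(-4)^n.
From c(0) = 6: A + B = 6.
From c(1) = -3: 6A - 4B = -3.
Solving: A = \frac{21}{10}, B = \frac{39}{10}.
So c(n) = \frac{39 \left(-4\right)^{n}}{10} + \frac{21 \cdot 6^{n}}{10}.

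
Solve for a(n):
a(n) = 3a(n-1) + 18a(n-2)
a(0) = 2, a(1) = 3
Characteristic equation: x² - 3x - 18 = 0, which factors as (x - (-3))(x - (6)) = 0.
Roots r₁ = -3, r₂ = 6 (distinct).
General solution: a(n) = A·(-3)^n + B·(6)^n.
From a(0) = 2: A + B = 2.
From a(1) = 3: -3A + 6B = 3.
Solving: A = 1, B = 1.
So a(n) = \left(-3\right)^{n} + 6^{n}.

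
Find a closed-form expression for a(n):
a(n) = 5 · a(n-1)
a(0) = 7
Pure geometric recurrence with ratio 5.
By induction a(n) = a(0) · (5)^n = 7 \cdot 5^{n}.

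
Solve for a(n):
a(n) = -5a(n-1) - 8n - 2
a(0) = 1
First-order linear with linear forcing.
Homogeneous solution: a_h(n) = A·(-5)^n.
Try particular a_p(n) = pn + q. Substituting:
  pn + q = -5(p(n-1) + q) - 8n - 2.
Matching the n-coefficient: p = -5p - 8 ⇒ p = - \frac{4}{3}.
Matching constants: q = 5p - 5q - 2 ⇒ q = - \frac{13}{9}.
General: a(n) = A·(-5)^n - \frac{4 n}{3} - \frac{13}{9}.
Apply a(0) = 1: A - \frac{13}{9} = 1 ⇒ A = \frac{22}{9}.
So a(n) = \frac{22 \left(-5\right)^{n}}{9} - \frac{4 n}{3} - \frac{13}{9}.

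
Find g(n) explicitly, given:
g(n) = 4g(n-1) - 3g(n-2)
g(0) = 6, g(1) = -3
Characteristic equation: x² - 4x + 3 = 0, which factors as (x - (3))(x - (1)) = 0.
Roots r₁ = 3, r₂ = 1 (distinct).
General solution: g(n) = A·(3)^n + B·(1)^n.
From g(0) = 6: A + B = 6.
From g(1) = -3: 3A + B = -3.
Solving: A = - \frac{9}{2}, B = \frac{21}{2}.
So g(n) = \frac{21}{2} - \frac{9 \cdot 3^{n}}{2}.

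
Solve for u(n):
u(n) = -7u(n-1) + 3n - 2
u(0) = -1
First-order linear with linear forcing.
Homogeneous solution: u_h(n) = A·(-7)^n.
Try particular u_p(n) = pn + q. Substituting:
  pn + q = -7(p(n-1) + q) + 3n - 2.
Matching the n-coefficient: p = -7p + 3 ⇒ p = \frac{3}{8}.
Matching constants: q = 7p - 7q - 2 ⇒ q = \frac{5}{64}.
General: u(n) = A·(-7)^n + \frac{3 n}{8} + \frac{5}{64}.
Apply u(0) = -1: A + \frac{5}{64} = -1 ⇒ A = - \frac{69}{64}.
So u(n) = - \frac{69 \left(-7\right)^{n}}{64} + \frac{3 n}{8} + \frac{5}{64}.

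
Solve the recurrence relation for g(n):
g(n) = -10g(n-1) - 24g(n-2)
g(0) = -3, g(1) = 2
Characteristic equation: x² + 10x + 24 = 0, which factors as (x - (-4))(x - (-6)) = 0.
Roots r₁ = -4, r₂ = -6 (distinct).
General solution: g(n) = A·(-4)^n + B·(-6)^n.
From g(0) = -3: A + B = -3.
From g(1) = 2: -4A - 6B = 2.
Solving: A = -8, B = 5.
So g(n) = - 8 \left(-4\right)^{n} + 5 \left(-6\right)^{n}.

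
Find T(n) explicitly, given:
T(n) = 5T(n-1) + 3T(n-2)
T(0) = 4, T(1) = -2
Characteristic equation: x² - 5x - 3 = 0.
Discriminant Δ = (5)² + 4·(3) = 37.
Roots r₁,₂ = (5 ± √37)/2, so r₁ = \frac{5}{2} + \frac{\sqrt{37}}{2}, r₂ = \frac{5}{2} - \frac{\sqrt{37}}{2}.
General solution: T(n) = A·r₁^n + B·r₂^n.
From the initial conditions, A + B = 4 and r₁A + r₂B = -2.
Since r₁ - r₂ = √37: A = (-2 - (4)r₂)/√37 = 2 - \frac{12 \sqrt{37}}{37}, and B = 4 - A = \frac{12 \sqrt{37}}{37} + 2.
So T(n) = \left(2 - \frac{12 \sqrt{37}}{37}\right)\left(\frac{5}{2} + \frac{\sqrt{37}}{2}\right)^n + \left(\frac{12 \sqrt{37}}{37} + 2\right)\left(\frac{5}{2} - \frac{\sqrt{37}}{2}\right)^n.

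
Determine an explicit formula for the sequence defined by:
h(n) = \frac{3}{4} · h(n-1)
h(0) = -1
Pure geometric recurrence with ratio \frac{3}{4}.
By induction h(n) = h(0) · (\frac{3}{4})^n = - \left(\frac{3}{4}\right)^{n}.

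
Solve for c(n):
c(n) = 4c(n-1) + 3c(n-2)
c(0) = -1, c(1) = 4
Characteristic equation: x² - 4x - 3 = 0.
Discriminant Δ = (4)² + 4·(3) = 28.
Roots r₁,₂ = (4 ± √28)/2, so r₁ = 2 + \sqrt{7}, r₂ = 2 - \sqrt{7}.
General solution: c(n) = A·r₁^n + B·r₂^n.
From the initial conditions, A + B = -1 and r₁A + r₂B = 4.
Since r₁ - r₂ = √28: A = (4 - (-1)r₂)/√28 = - \frac{1}{2} + \frac{3 \sqrt{7}}{7}, and B = -1 - A = - \frac{3 \sqrt{7}}{7} - \frac{1}{2}.
So c(n) = \left(- \frac{1}{2} + \frac{3 \sqrt{7}}{7}\right)\left(2 + \sqrt{7}\right)^n + \left(- \frac{3 \sqrt{7}}{7} - \frac{1}{2}\right)\left(2 - \sqrt{7}\right)^n.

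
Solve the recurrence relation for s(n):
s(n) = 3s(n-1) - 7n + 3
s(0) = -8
First-order linear with linear forcing.
Homogeneous solution: s_h(n) = A·(3)^n.
Try particular s_p(n) = pn + q. Substituting:
  pn + q = 3(p(n-1) + q) - 7n + 3.
Matching the n-coefficient: p = 3p - 7 ⇒ p = \frac{7}{2}.
Matching constants: q = -3p + 3q + 3 ⇒ q = \frac{15}{4}.
General: s(n) = A·(3)^n + \frac{7 n}{2} + \frac{15}{4}.
Apply s(0) = -8: A + \frac{15}{4} = -8 ⇒ A = - \frac{47}{4}.
So s(n) = - \frac{47 \cdot 3^{n}}{4} + \frac{7 n}{2} + \frac{15}{4}.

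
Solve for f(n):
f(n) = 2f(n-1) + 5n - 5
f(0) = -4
First-order linear with linear forcing.
Homogeneous solution: f_h(n) = A·(2)^n.
Try particular f_p(n) = pn + q. Substituting:
  pn + q = 2(p(n-1) + q) + 5n - 5.
Matching the n-coefficient: p = 2p + 5 ⇒ p = -5.
Matching constants: q = -2p + 2q - 5 ⇒ q = -5.
General: f(n) = A·(2)^n - 5 n - 5.
Apply f(0) = -4: A - 5 = -4 ⇒ A = 1.
So f(n) = 2^{n} - 5 n - 5.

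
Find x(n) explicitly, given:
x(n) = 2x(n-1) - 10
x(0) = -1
First-order linear non-homogeneous.
Homogeneous solution: x_h(n) = A·(2)^n.
Try constant particular solution x_p = K: K = 2K - 10 ⇒ K = 10.
General: x(n) = A·(2)^n + 10.
Apply x(0) = -1: A + 10 = -1 ⇒ A = -11.
So x(n) = 10 - 11 \cdot 2^{n}.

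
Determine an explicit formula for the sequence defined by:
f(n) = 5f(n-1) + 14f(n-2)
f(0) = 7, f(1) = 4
Characteristic equation: x² - 5x - 14 = 0, which factors as (x - (7))(x - (-2)) = 0.
Roots r₁ = 7, r₂ = -2 (distinct).
General solution: f(n) = A·(7)^n + B·(-2)^n.
From f(0) = 7: A + B = 7.
From f(1) = 4: 7A - 2B = 4.
Solving: A = 2, B = 5.
So f(n) = 5 \left(-2\right)^{n} + 2 \cdot 7^{n}.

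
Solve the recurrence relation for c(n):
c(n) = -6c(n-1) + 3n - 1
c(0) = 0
First-order linear with linear forcing.
Homogeneous solution: c_h(n) = A·(-6)^n.
Try particular c_p(n) = pn + q. Substituting:
  pn + q = -6(p(n-1) + q) + 3n - 1.
Matching the n-coefficient: p = -6p + 3 ⇒ p = \frac{3}{7}.
Matching constants: q = 6p - 6q - 1 ⇒ q = \frac{11}{49}.
General: c(n) = A·(-6)^n + \frac{3 n}{7} + \frac{11}{49}.
Apply c(0) = 0: A + \frac{11}{49} = 0 ⇒ A = - \frac{11}{49}.
So c(n) = - \frac{11 \left(-6\right)^{n}}{49} + \frac{3 n}{7} + \frac{11}{49}.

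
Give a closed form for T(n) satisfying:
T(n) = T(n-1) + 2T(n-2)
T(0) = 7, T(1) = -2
Characteristic equation: x² - x - 2 = 0, which factors as (x - (-1))(x - (2)) = 0.
Roots r₁ = -1, r₂ = 2 (distinct).
General solution: T(n) = A·(-1)^n + B·(2)^n.
From T(0) = 7: A + B = 7.
From T(1) = -2: -A + 2B = -2.
Solving: A = \frac{16}{3}, B = \frac{5}{3}.
So T(n) = \frac{16 \left(-1\right)^{n}}{3} + \frac{5 \cdot 2^{n}}{3}.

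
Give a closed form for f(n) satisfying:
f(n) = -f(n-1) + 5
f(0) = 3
First-order linear non-homogeneous.
Homogeneous solution: f_h(n) = A·(-1)^n.
Try constant particular solution f_p = K: K = -K + 5 ⇒ K = \frac{5}{2}.
General: f(n) = A·(-1)^n + \frac{5}{2}.
Apply f(0) = 3: A + \frac{5}{2} = 3 ⇒ A = \frac{1}{2}.
So f(n) = \frac{\left(-1\right)^{n}}{2} + \frac{5}{2}.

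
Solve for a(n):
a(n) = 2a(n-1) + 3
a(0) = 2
First-order linear non-homogeneous.
Homogeneous solution: a_h(n) = A·(2)^n.
Try constant particular solution a_p = K: K = 2K + 3 ⇒ K = -3.
General: a(n) = A·(2)^n - 3.
Apply a(0) = 2: A - 3 = 2 ⇒ A = 5.
So a(n) = 5 \cdot 2^{n} - 3.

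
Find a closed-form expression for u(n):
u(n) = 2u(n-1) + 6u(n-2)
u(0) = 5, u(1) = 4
Characteristic equation: x² - 2x - 6 = 0.
Discriminant Δ = (2)² + 4·(6) = 28.
Roots r₁,₂ = (2 ± √28)/2, so r₁ = 1 + \sqrt{7}, r₂ = 1 - \sqrt{7}.
General solution: u(n) = A·r₁^n + B·r₂^n.
From the initial conditions, A + B = 5 and r₁A + r₂B = 4.
Since r₁ - r₂ = √28: A = (4 - (5)r₂)/√28 = \frac{5}{2} - \frac{\sqrt{7}}{14}, and B = 5 - A = \frac{\sqrt{7}}{14} + \frac{5}{2}.
So u(n) = \left(\frac{5}{2} - \frac{\sqrt{7}}{14}\right)\left(1 + \sqrt{7}\right)^n + \left(\frac{\sqrt{7}}{14} + \frac{5}{2}\right)\left(1 - \sqrt{7}\right)^n.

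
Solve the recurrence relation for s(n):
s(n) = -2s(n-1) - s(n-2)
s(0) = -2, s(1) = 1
Characteristic equation: x² + 2x + 1 = 0, which is (x - (-1))².
Repeated root r = -1.
General solution: s(n) = (A + Bn)·(-1)^n.
From s(0) = -2: A = -2.
From s(1) = 1: (A + B)·(-1) = 1 ⇒ B = 1.
So s(n) = \left(n - 2\right) \cdot (-1)^n.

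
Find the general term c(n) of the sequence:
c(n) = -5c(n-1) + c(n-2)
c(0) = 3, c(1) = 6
Characteristic equation: x² + 5x - 1 = 0.
Discriminant Δ = (-5)² + 4·(1) = 29.
Roots r₁,₂ = (-5 ± √29)/2, so r₁ = - \frac{5}{2} + \frac{\sqrt{29}}{2}, r₂ = - \frac{\sqrt{29}}{2} - \frac{5}{2}.
General solution: c(n) = A·r₁^n + B·r₂^n.
From the initial conditions, A + B = 3 and r₁A + r₂B = 6.
Since r₁ - r₂ = √29: A = (6 - (3)r₂)/√29 = \frac{3}{2} + \frac{27 \sqrt{29}}{58}, and B = 3 - A = \frac{3}{2} - \frac{27 \sqrt{29}}{58}.
So c(n) = \left(\frac{3}{2} + \frac{27 \sqrt{29}}{58}\right)\left(- \frac{5}{2} + \frac{\sqrt{29}}{2}\right)^n + \left(\frac{3}{2} - \frac{27 \sqrt{29}}{58}\right)\left(- \frac{\sqrt{29}}{2} - \frac{5}{2}\right)^n.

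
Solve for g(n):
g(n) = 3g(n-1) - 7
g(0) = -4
First-order linear non-homogeneous.
Homogeneous solution: g_h(n) = A·(3)^n.
Try constant particular solution g_p = K: K = 3K - 7 ⇒ K = \frac{7}{2}.
General: g(n) = A·(3)^n + \frac{7}{2}.
Apply g(0) = -4: A + \frac{7}{2} = -4 ⇒ A = - \frac{15}{2}.
So g(n) = \frac{7}{2} - \frac{15 \cdot 3^{n}}{2}.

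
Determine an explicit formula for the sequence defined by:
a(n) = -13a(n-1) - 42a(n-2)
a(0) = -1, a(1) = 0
Characteristic equation: x² + 13x + 42 = 0, which factors as (x - (-6))(x - (-7)) = 0.
Roots r₁ = -6, r₂ = -7 (distinct).
General solution: a(n) = A·(-6)^n + B·(-7)^n.
From a(0) = -1: A + B = -1.
From a(1) = 0: -6A - 7B = 0.
Solving: A = -7, B = 6.
So a(n) = - 7 \left(-6\right)^{n} + 6 \left(-7\right)^{n}.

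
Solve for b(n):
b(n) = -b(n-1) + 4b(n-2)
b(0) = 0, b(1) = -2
Characteristic equation: x² + x - 4 = 0.
Discriminant Δ = (-1)² + 4·(4) = 17.
Roots r₁,₂ = (-1 ± √17)/2, so r₁ = - \frac{1}{2} + \frac{\sqrt{17}}{2}, r₂ = - \frac{\sqrt{17}}{2} - \frac{1}{2}.
General solution: b(n) = A·r₁^n + B·r₂^n.
From the initial conditions, A + B = 0 and r₁A + r₂B = -2.
Since r₁ - r₂ = √17: A = (-2 - (0)r₂)/√17 = - \frac{2 \sqrt{17}}{17}, and B = 0 - A = \frac{2 \sqrt{17}}{17}.
So b(n) = \left(- \frac{2 \sqrt{17}}{17}\right)\left(- \frac{1}{2} + \frac{\sqrt{17}}{2}\right)^n + \left(\frac{2 \sqrt{17}}{17}\right)\left(- \frac{\sqrt{17}}{2} - \frac{1}{2}\right)^n.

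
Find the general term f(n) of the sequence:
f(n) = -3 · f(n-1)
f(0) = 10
Pure geometric recurrence with ratio -3.
By induction f(n) = f(0) · (-3)^n = 10 \left(-3\right)^{n}.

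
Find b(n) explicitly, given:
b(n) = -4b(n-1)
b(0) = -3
This is a homogeneous first-order recurrence with ratio -4.
By induction b(n) = b(0) · (-4)^n = - 3 \left(-4\right)^{n}.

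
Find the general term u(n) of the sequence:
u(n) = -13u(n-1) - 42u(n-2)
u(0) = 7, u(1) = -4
Characteristic equation: x² + 13x + 42 = 0, which factors as (x - (-7))(x - (-6)) = 0.
Roots r₁ = -7, r₂ = -6 (distinct).
General solution: u(n) = A·(-7)^n + B·(-6)^n.
From u(0) = 7: A + B = 7.
From u(1) = -4: -7A - 6B = -4.
Solving: A = -38, B = 45.
So u(n) = 45 \left(-6\right)^{n} - 38 \left(-7\right)^{n}.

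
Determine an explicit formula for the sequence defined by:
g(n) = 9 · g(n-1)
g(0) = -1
Pure geometric recurrence with ratio 9.
By induction g(n) = g(0) · (9)^n = - 9^{n}.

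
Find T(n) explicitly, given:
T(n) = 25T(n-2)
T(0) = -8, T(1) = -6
Characteristic equation: x² - 25 = 0, which factors as (x - (-5))(x - (5)) = 0.
Roots r₁ = -5, r₂ = 5 (distinct).
General solution: T(n) = A·(-5)^n + B·(5)^n.
From T(0) = -8: A + B = -8.
From T(1) = -6: -5A + 5B = -6.
Solving: A = - \frac{17}{5}, B = - \frac{23}{5}.
So T(n) = - \frac{17 \left(-5\right)^{n}}{5} - \frac{23 \cdot 5^{n}}{5}.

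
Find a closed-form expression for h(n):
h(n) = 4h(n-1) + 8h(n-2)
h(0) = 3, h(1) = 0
Characteristic equation: x² - 4x - 8 = 0.
Discriminant Δ = (4)² + 4·(8) = 48.
Roots r₁,₂ = (4 ± √48)/2, so r₁ = 2 + 2 \sqrt{3}, r₂ = 2 - 2 \sqrt{3}.
General solution: h(n) = A·r₁^n + B·r₂^n.
From the initial conditions, A + B = 3 and r₁A + r₂B = 0.
Since r₁ - r₂ = √48: A = (0 - (3)r₂)/√48 = \frac{3}{2} - \frac{\sqrt{3}}{2}, and B = 3 - A = \frac{\sqrt{3}}{2} + \frac{3}{2}.
So h(n) = \left(\frac{3}{2} - \frac{\sqrt{3}}{2}\right)\left(2 + 2 \sqrt{3}\right)^n + \left(\frac{\sqrt{3}}{2} + \frac{3}{2}\right)\left(2 - 2 \sqrt{3}\right)^n.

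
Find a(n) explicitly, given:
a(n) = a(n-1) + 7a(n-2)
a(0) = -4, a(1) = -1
Characteristic equation: x² - x - 7 = 0.
Discriminant Δ = (1)² + 4·(7) = 29.
Roots r₁,₂ = (1 ± √29)/2, so r₁ = \frac{1}{2} + \frac{\sqrt{29}}{2}, r₂ = \frac{1}{2} - \frac{\sqrt{29}}{2}.
General solution: a(n) = A·r₁^n + B·r₂^n.
From the initial conditions, A + B = -4 and r₁A + r₂B = -1.
Since r₁ - r₂ = √29: A = (-1 - (-4)r₂)/√29 = -2 + \frac{\sqrt{29}}{29}, and B = -4 - A = -2 - \frac{\sqrt{29}}{29}.
So a(n) = \left(-2 + \frac{\sqrt{29}}{29}\right)\left(\frac{1}{2} + \frac{\sqrt{29}}{2}\right)^n + \left(-2 - \frac{\sqrt{29}}{29}\right)\left(\frac{1}{2} - \frac{\sqrt{29}}{2}\right)^n.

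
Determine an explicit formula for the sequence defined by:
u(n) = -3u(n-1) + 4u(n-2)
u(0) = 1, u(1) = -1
Characteristic equation: x² + 3x - 4 = 0, which factors as (x - (1))(x - (-4)) = 0.
Roots r₁ = 1, r₂ = -4 (distinct).
General solution: u(n) = A·(1)^n + B·(-4)^n.
From u(0) = 1: A + B = 1.
From u(1) = -1: A - 4B = -1.
Solving: A = \frac{3}{5}, B = \frac{2}{5}.
So u(n) = \frac{2 \left(-4\right)^{n}}{5} + \frac{3}{5}.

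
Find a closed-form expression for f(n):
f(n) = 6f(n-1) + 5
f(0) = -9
First-order linear non-homogeneous.
Homogeneous solution: f_h(n) = A·(6)^n.
Try constant particular solution f_p = K: K = 6K + 5 ⇒ K = -1.
General: f(n) = A·(6)^n - 1.
Apply f(0) = -9: A - 1 = -9 ⇒ A = -8.
So f(n) = - 8 \cdot 6^{n} - 1.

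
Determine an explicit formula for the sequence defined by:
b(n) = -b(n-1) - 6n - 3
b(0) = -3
First-order linear with linear forcing.
Homogeneous solution: b_h(n) = A·(-1)^n.
Try particular b_p(n) = pn + q. Substituting:
  pn + q = -(p(n-1) + q) - 6n - 3.
Matching the n-coefficient: p = -p - 6 ⇒ p = -3.
Matching constants: q = p - q - 3 ⇒ q = -3.
General: b(n) = A·(-1)^n - 3 n - 3.
Apply b(0) = -3: A - 3 = -3 ⇒ A = 0.
So b(n) = - 3 n - 3.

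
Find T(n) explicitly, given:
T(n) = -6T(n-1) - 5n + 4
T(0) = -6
First-order linear with linear forcing.
Homogeneous solution: T_h(n) = A·(-6)^n.
Try particular T_p(n) = pn + q. Substituting:
  pn + q = -6(p(n-1) + q) - 5n + 4.
Matching the n-coefficient: p = -6p - 5 ⇒ p = - \frac{5}{7}.
Matching constants: q = 6p - 6q + 4 ⇒ q = - \frac{2}{49}.
General: T(n) = A·(-6)^n - \frac{5 n}{7} - \frac{2}{49}.
Apply T(0) = -6: A - \frac{2}{49} = -6 ⇒ A = - \frac{292}{49}.
So T(n) = - \frac{292 \left(-6\right)^{n}}{49} - \frac{5 n}{7} - \frac{2}{49}.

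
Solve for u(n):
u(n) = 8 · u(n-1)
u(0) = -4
Pure geometric recurrence with ratio 8.
By induction u(n) = u(0) · (8)^n = - 4 \cdot 8^{n}.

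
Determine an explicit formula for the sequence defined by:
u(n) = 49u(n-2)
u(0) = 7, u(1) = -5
Characteristic equation: x² - 49 = 0, which factors as (x - (-7))(x - (7)) = 0.
Roots r₁ = -7, r₂ = 7 (distinct).
General solution: u(n) = A·(-7)^n + B·(7)^n.
From u(0) = 7: A + B = 7.
From u(1) = -5: -7A + 7B = -5.
Solving: A = \frac{27}{7}, B = \frac{22}{7}.
So u(n) = \frac{27 \left(-7\right)^{n}}{7} + \frac{22 \cdot 7^{n}}{7}.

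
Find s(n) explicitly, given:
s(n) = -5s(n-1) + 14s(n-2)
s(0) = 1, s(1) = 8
Characteristic equation: x² + 5x - 14 = 0, which factors as (x - (-7))(x - (2)) = 0.
Roots r₁ = -7, r₂ = 2 (distinct).
General solution: s(n) = A·(-7)^n + B·(2)^n.
From s(0) = 1: A + B = 1.
From s(1) = 8: -7A + 2B = 8.
Solving: A = - \frac{2}{3}, B = \frac{5}{3}.
So s(n) = - \frac{2 \left(-7\right)^{n}}{3} + \frac{5 \cdot 2^{n}}{3}.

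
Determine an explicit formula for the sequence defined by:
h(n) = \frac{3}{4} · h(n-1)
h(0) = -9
Pure geometric recurrence with ratio \frac{3}{4}.
By induction h(n) = h(0) · (\frac{3}{4})^n = - 9 \left(\frac{3}{4}\right)^{n}.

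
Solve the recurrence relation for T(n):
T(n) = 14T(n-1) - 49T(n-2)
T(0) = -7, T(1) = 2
Characteristic equation: x² - 14x + 49 = 0, which is (x - (7))².
Repeated root r = 7.
General solution: T(n) = (A + Bn)·(7)^n.
From T(0) = -7: A = -7.
From T(1) = 2: (A + B)·(7) = 2 ⇒ B = \frac{51}{7}.
So T(n) = \left(\frac{51 n}{7} - 7\right) \cdot (7)^n.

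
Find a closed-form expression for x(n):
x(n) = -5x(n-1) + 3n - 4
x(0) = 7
First-order linear with linear forcing.
Homogeneous solution: x_h(n) = A·(-5)^n.
Try particular x_p(n) = pn + q. Substituting:
  pn + q = -5(p(n-1) + q) + 3n - 4.
Matching the n-coefficient: p = -5p + 3 ⇒ p = \frac{1}{2}.
Matching constants: q = 5p - 5q - 4 ⇒ q = - \frac{1}{4}.
General: x(n) = A·(-5)^n + \frac{n}{2} - \frac{1}{4}.
Apply x(0) = 7: A - \frac{1}{4} = 7 ⇒ A = \frac{29}{4}.
So x(n) = \frac{29 \left(-5\right)^{n}}{4} + \frac{n}{2} - \frac{1}{4}.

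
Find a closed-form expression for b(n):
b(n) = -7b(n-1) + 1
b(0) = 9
First-order linear non-homogeneous.
Homogeneous solution: b_h(n) = A·(-7)^n.
Try constant particular solution b_p = K: K = -7K + 1 ⇒ K = \frac{1}{8}.
General: b(n) = A·(-7)^n + \frac{1}{8}.
Apply b(0) = 9: A + \frac{1}{8} = 9 ⇒ A = \frac{71}{8}.
So b(n) = \frac{71 \left(-7\right)^{n}}{8} + \frac{1}{8}.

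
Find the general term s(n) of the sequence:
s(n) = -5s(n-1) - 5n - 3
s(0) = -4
First-order linear with linear forcing.
Homogeneous solution: s_h(n) = A·(-5)^n.
Try particular s_p(n) = pn + q. Substituting:
  pn + q = -5(p(n-1) + q) - 5n - 3.
Matching the n-coefficient: p = -5p - 5 ⇒ p = - \frac{5}{6}.
Matching constants: q = 5p - 5q - 3 ⇒ q = - \frac{43}{36}.
General: s(n) = A·(-5)^n - \frac{5 n}{6} - \frac{43}{36}.
Apply s(0) = -4: A - \frac{43}{36} = -4 ⇒ A = - \frac{101}{36}.
So s(n) = - \frac{101 \left(-5\right)^{n}}{36} - \frac{5 n}{6} - \frac{43}{36}.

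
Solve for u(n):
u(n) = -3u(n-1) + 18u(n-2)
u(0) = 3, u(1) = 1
Characteristic equation: x² + 3x - 18 = 0, which factors as (x - (3))(x - (-6)) = 0.
Roots r₁ = 3, r₂ = -6 (distinct).
General solution: u(n) = A·(3)^n + B·(-6)^n.
From u(0) = 3: A + B = 3.
From u(1) = 1: 3A - 6B = 1.
Solving: A = \frac{19}{9}, B = \frac{8}{9}.
So u(n) = \frac{8 \left(-6\right)^{n}}{9} + \frac{19 \cdot 3^{n}}{9}.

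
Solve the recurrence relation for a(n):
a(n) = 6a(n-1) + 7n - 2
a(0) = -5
First-order linear with linear forcing.
Homogeneous solution: a_h(n) = A·(6)^n.
Try particular a_p(n) = pn + q. Substituting:
  pn + q = 6(p(n-1) + q) + 7n - 2.
Matching the n-coefficient: p = 6p + 7 ⇒ p = - \frac{7}{5}.
Matching constants: q = -6p + 6q - 2 ⇒ q = - \frac{32}{25}.
General: a(n) = A·(6)^n - \frac{7 n}{5} - \frac{32}{25}.
Apply a(0) = -5: A - \frac{32}{25} = -5 ⇒ A = - \frac{93}{25}.
So a(n) = - \frac{93 \cdot 6^{n}}{25} - \frac{7 n}{5} - \frac{32}{25}.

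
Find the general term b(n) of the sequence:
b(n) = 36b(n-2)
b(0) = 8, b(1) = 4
Characteristic equation: x² - 36 = 0, which factors as (x - (6))(x - (-6)) = 0.
Roots r₁ = 6, r₂ = -6 (distinct).
General solution: b(n) = A·(6)^n + B·(-6)^n.
From b(0) = 8: A + B = 8.
From b(1) = 4: 6A - 6B = 4.
Solving: A = \frac{13}{3}, B = \frac{11}{3}.
So b(n) = \frac{11 \left(-6\right)^{n}}{3} + \frac{13 \cdot 6^{n}}{3}.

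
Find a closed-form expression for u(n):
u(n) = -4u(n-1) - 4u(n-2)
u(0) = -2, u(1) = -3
Characteristic equation: x² + 4x + 4 = 0, which is (x - (-2))².
Repeated root r = -2.
General solution: u(n) = (A + Bn)·(-2)^n.
From u(0) = -2: A = -2.
From u(1) = -3: (A + B)·(-2) = -3 ⇒ B = \frac{7}{2}.
So u(n) = \left(\frac{7 n}{2} - 2\right) \cdot (-2)^n.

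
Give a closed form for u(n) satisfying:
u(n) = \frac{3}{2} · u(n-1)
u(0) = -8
Pure geometric recurrence with ratio \frac{3}{2}.
By induction u(n) = u(0) · (\frac{3}{2})^n = - 8 \left(\frac{3}{2}\right)^{n}.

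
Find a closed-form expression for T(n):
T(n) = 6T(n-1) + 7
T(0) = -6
First-order linear non-homogeneous.
Homogeneous solution: T_h(n) = A·(6)^n.
Try constant particular solution T_p = K: K = 6K + 7 ⇒ K = - \frac{7}{5}.
General: T(n) = A·(6)^n - \frac{7}{5}.
Apply T(0) = -6: A - \frac{7}{5} = -6 ⇒ A = - \frac{23}{5}.
So T(n) = - \frac{23 \cdot 6^{n}}{5} - \frac{7}{5}.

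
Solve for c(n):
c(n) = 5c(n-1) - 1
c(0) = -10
First-order linear non-homogeneous.
Homogeneous solution: c_h(n) = A·(5)^n.
Try constant particular solution c_p = K: K = 5K - 1 ⇒ K = \frac{1}{4}.
General: c(n) = A·(5)^n + \frac{1}{4}.
Apply c(0) = -10: A + \frac{1}{4} = -10 ⇒ A = - \frac{41}{4}.
So c(n) = \frac{1}{4} - \frac{41 \cdot 5^{n}}{4}.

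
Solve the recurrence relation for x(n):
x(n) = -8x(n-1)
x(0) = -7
This is a homogeneous first-order recurrence with ratio -8.
By induction x(n) = x(0) · (-8)^n = - 7 \left(-8\right)^{n}.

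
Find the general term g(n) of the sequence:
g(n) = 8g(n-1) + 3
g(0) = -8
First-order linear non-homogeneous.
Homogeneous solution: g_h(n) = A·(8)^n.
Try constant particular solution g_p = K: K = 8K + 3 ⇒ K = - \frac{3}{7}.
General: g(n) = A·(8)^n - \frac{3}{7}.
Apply g(0) = -8: A - \frac{3}{7} = -8 ⇒ A = - \frac{53}{7}.
So g(n) = - \frac{53 \cdot 8^{n}}{7} - \frac{3}{7}.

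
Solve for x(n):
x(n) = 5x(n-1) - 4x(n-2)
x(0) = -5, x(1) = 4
Characteristic equation: x² - 5x + 4 = 0, which factors as (x - (4))(x - (1)) = 0.
Roots r₁ = 4, r₂ = 1 (distinct).
General solution: x(n) = A·(4)^n + B·(1)^n.
From x(0) = -5: A + B = -5.
From x(1) = 4: 4A + B = 4.
Solving: A = 3, B = -8.
So x(n) = 3 \cdot 4^{n} - 8.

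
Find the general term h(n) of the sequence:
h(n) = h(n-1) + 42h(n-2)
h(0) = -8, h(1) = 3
Characteristic equation: x² - x - 42 = 0, which factors as (x - (-6))(x - (7)) = 0.
Roots r₁ = -6, r₂ = 7 (distinct).
General solution: h(n) = A·(-6)^n + B·(7)^n.
From h(0) = -8: A + B = -8.
From h(1) = 3: -6A + 7B = 3.
Solving: A = - \frac{59}{13}, B = - \frac{45}{13}.
So h(n) = - \frac{59 \left(-6\right)^{n}}{13} - \frac{45 \cdot 7^{n}}{13}.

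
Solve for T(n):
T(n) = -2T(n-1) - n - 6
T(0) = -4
First-order linear with linear forcing.
Homogeneous solution: T_h(n) = A·(-2)^n.
Try particular T_p(n) = pn + q. Substituting:
  pn + q = -2(p(n-1) + q) - n - 6.
Matching the n-coefficient: p = -2p - 1 ⇒ p = - \frac{1}{3}.
Matching constants: q = 2p - 2q - 6 ⇒ q = - \frac{20}{9}.
General: T(n) = A·(-2)^n - \frac{n}{3} - \frac{20}{9}.
Apply T(0) = -4: A - \frac{20}{9} = -4 ⇒ A = - \frac{16}{9}.
So T(n) = - \frac{16 \left(-2\right)^{n}}{9} - \frac{n}{3} - \frac{20}{9}.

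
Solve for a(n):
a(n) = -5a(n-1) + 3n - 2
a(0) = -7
First-order linear with linear forcing.
Homogeneous solution: a_h(n) = A·(-5)^n.
Try particular a_p(n) = pn + q. Substituting:
  pn + q = -5(p(n-1) + q) + 3n - 2.
Matching the n-coefficient: p = -5p + 3 ⇒ p = \frac{1}{2}.
Matching constants: q = 5p - 5q - 2 ⇒ q = \frac{1}{12}.
General: a(n) = A·(-5)^n + \frac{n}{2} + \frac{1}{12}.
Apply a(0) = -7: A + \frac{1}{12} = -7 ⇒ A = - \frac{85}{12}.
So a(n) = - \frac{85 \left(-5\right)^{n}}{12} + \frac{n}{2} + \frac{1}{12}.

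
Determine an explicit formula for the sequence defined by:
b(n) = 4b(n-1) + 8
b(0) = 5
First-order linear non-homogeneous.
Homogeneous solution: b_h(n) = A·(4)^n.
Try constant particular solution b_p = K: K = 4K + 8 ⇒ K = - \frac{8}{3}.
General: b(n) = A·(4)^n - \frac{8}{3}.
Apply b(0) = 5: A - \frac{8}{3} = 5 ⇒ A = \frac{23}{3}.
So b(n) = \frac{23 \cdot 4^{n}}{3} - \frac{8}{3}.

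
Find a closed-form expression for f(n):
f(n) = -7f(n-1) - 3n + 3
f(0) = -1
First-order linear with linear forcing.
Homogeneous solution: f_h(n) = A·(-7)^n.
Try particular f_p(n) = pn + q. Substituting:
  pn + q = -7(p(n-1) + q) - 3n + 3.
Matching the n-coefficient: p = -7p - 3 ⇒ p = - \frac{3}{8}.
Matching constants: q = 7p - 7q + 3 ⇒ q = \frac{3}{64}.
General: f(n) = A·(-7)^n - \frac{3 n}{8} + \frac{3}{64}.
Apply f(0) = -1: A + \frac{3}{64} = -1 ⇒ A = - \frac{67}{64}.
So f(n) = - \frac{67 \left(-7\right)^{n}}{64} - \frac{3 n}{8} + \frac{3}{64}.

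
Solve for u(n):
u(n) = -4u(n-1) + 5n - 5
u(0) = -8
First-order linear with linear forcing.
Homogeneous solution: u_h(n) = A·(-4)^n.
Try particular u_p(n) = pn + q. Substituting:
  pn + q = -4(p(n-1) + q) + 5n - 5.
Matching the n-coefficient: p = -4p + 5 ⇒ p = 1.
Matching constants: q = 4p - 4q - 5 ⇒ q = - \frac{1}{5}.
General: u(n) = A·(-4)^n + n - \frac{1}{5}.
Apply u(0) = -8: A - \frac{1}{5} = -8 ⇒ A = - \frac{39}{5}.
So u(n) = - \frac{39 \left(-4\right)^{n}}{5} + n - \frac{1}{5}.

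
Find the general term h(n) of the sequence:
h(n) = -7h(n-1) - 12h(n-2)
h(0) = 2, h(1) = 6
Characteristic equation: x² + 7x + 12 = 0, which factors as (x - (-4))(x - (-3)) = 0.
Roots r₁ = -4, r₂ = -3 (distinct).
General solution: h(n) = A·(-4)^n + B·(-3)^n.
From h(0) = 2: A + B = 2.
From h(1) = 6: -4A - 3B = 6.
Solving: A = -12, B = 14.
So h(n) = 14 \left(-3\right)^{n} - 12 \left(-4\right)^{n}.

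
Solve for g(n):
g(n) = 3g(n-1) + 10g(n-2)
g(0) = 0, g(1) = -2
Characteristic equation: x² - 3x - 10 = 0, which factors as (x - (5))(x - (-2)) = 0.
Roots r₁ = 5, r₂ = -2 (distinct).
General solution: g(n) = A·(5)^n + B·(-2)^n.
From g(0) = 0: A + B = 0.
From g(1) = -2: 5A - 2B = -2.
Solving: A = - \frac{2}{7}, B = \frac{2}{7}.
So g(n) = \frac{2 \left(-2\right)^{n}}{7} - \frac{2 \cdot 5^{n}}{7}.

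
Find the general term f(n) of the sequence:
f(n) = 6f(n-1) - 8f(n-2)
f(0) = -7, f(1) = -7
Characteristic equation: x² - 6x + 8 = 0, which factors as (x - (4))(x - (2)) = 0.
Roots r₁ = 4, r₂ = 2 (distinct).
General solution: f(n) = A·(4)^n + B·(2)^n.
From f(0) = -7: A + B = -7.
From f(1) = -7: 4A + 2B = -7.
Solving: A = \frac{7}{2}, B = - \frac{21}{2}.
So f(n) = - \frac{21 \cdot 2^{n}}{2} + \frac{7 \cdot 4^{n}}{2}.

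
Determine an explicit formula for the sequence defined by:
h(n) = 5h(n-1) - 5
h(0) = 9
First-order linear non-homogeneous.
Homogeneous solution: h_h(n) = A·(5)^n.
Try constant particular solution h_p = K: K = 5K - 5 ⇒ K = \frac{5}{4}.
General: h(n) = A·(5)^n + \frac{5}{4}.
Apply h(0) = 9: A + \frac{5}{4} = 9 ⇒ A = \frac{31}{4}.
So h(n) = \frac{31 \cdot 5^{n}}{4} + \frac{5}{4}.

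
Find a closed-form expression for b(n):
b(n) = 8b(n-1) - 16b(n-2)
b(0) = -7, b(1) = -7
Characteristic equation: x² - 8x + 16 = 0, which is (x - (4))².
Repeated root r = 4.
General solution: b(n) = (A + Bn)·(4)^n.
From b(0) = -7: A = -7.
From b(1) = -7: (A + B)·(4) = -7 ⇒ B = \frac{21}{4}.
So b(n) = \left(\frac{21 n}{4} - 7\right) \cdot (4)^n.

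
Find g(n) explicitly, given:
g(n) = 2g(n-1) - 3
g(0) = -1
First-order linear non-homogeneous.
Homogeneous solution: g_h(n) = A·(2)^n.
Try constant particular solution g_p = K: K = 2K - 3 ⇒ K = 3.
General: g(n) = A·(2)^n + 3.
Apply g(0) = -1: A + 3 = -1 ⇒ A = -4.
So g(n) = 3 - 4 \cdot 2^{n}.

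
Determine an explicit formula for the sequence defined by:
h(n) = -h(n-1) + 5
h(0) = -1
First-order linear non-homogeneous.
Homogeneous solution: h_h(n) = A·(-1)^n.
Try constant particular solution h_p = K: K = -K + 5 ⇒ K = \frac{5}{2}.
General: h(n) = A·(-1)^n + \frac{5}{2}.
Apply h(0) = -1: A + \frac{5}{2} = -1 ⇒ A = - \frac{7}{2}.
So h(n) = \frac{5}{2} - \frac{7 \left(-1\right)^{n}}{2}.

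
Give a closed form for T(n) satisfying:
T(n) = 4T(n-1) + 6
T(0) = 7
First-order linear non-homogeneous.
Homogeneous solution: T_h(n) = A·(4)^n.
Try constant particular solution T_p = K: K = 4K + 6 ⇒ K = -2.
General: T(n) = A·(4)^n - 2.
Apply T(0) = 7: A - 2 = 7 ⇒ A = 9.
So T(n) = 9 \cdot 4^{n} - 2.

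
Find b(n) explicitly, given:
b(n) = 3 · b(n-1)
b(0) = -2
Pure geometric recurrence with ratio 3.
By induction b(n) = b(0) · (3)^n = - 2 \cdot 3^{n}.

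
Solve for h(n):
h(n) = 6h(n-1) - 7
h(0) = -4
First-order linear non-homogeneous.
Homogeneous solution: h_h(n) = A·(6)^n.
Try constant particular solution h_p = K: K = 6K - 7 ⇒ K = \frac{7}{5}.
General: h(n) = A·(6)^n + \frac{7}{5}.
Apply h(0) = -4: A + \frac{7}{5} = -4 ⇒ A = - \frac{27}{5}.
So h(n) = \frac{7}{5} - \frac{27 \cdot 6^{n}}{5}.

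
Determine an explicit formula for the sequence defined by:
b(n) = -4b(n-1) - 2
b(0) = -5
First-order linear non-homogeneous.
Homogeneous solution: b_h(n) = A·(-4)^n.
Try constant particular solution b_p = K: K = -4K - 2 ⇒ K = - \frac{2}{5}.
General: b(n) = A·(-4)^n - \frac{2}{5}.
Apply b(0) = -5: A - \frac{2}{5} = -5 ⇒ A = - \frac{23}{5}.
So b(n) = - \frac{23 \left(-4\right)^{n}}{5} - \frac{2}{5}.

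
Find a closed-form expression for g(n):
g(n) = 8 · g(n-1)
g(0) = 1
Pure geometric recurrence with ratio 8.
By induction g(n) = g(0) · (8)^n = 8^{n}.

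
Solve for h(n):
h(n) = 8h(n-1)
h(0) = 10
This is a homogeneous first-order recurrence with ratio 8.
By induction h(n) = h(0) · (8)^n = 10 \cdot 8^{n}.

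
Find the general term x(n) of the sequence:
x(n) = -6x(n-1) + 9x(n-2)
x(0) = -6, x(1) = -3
Characteristic equation: x² + 6x - 9 = 0.
Discriminant Δ = (-6)² + 4·(9) = 72.
Roots r₁,₂ = (-6 ± √72)/2, so r₁ = -3 + 3 \sqrt{2}, r₂ = - 3 \sqrt{2} - 3.
General solution: x(n) = A·r₁^n + B·r₂^n.
From the initial conditions, A + B = -6 and r₁A + r₂B = -3.
Since r₁ - r₂ = √72: A = (-3 - (-6)r₂)/√72 = -3 - \frac{7 \sqrt{2}}{4}, and B = -6 - A = -3 + \frac{7 \sqrt{2}}{4}.
So x(n) = \left(-3 - \frac{7 \sqrt{2}}{4}\right)\left(-3 + 3 \sqrt{2}\right)^n + \left(-3 + \frac{7 \sqrt{2}}{4}\right)\left(- 3 \sqrt{2} - 3\right)^n.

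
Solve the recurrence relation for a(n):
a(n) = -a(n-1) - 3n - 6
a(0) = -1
First-order linear with linear forcing.
Homogeneous solution: a_h(n) = A·(-1)^n.
Try particular a_p(n) = pn + q. Substituting:
  pn + q = -(p(n-1) + q) - 3n - 6.
Matching the n-coefficient: p = -p - 3 ⇒ p = - \frac{3}{2}.
Matching constants: q = p - q - 6 ⇒ q = - \frac{15}{4}.
General: a(n) = A·(-1)^n - \frac{3 n}{2} - \frac{15}{4}.
Apply a(0) = -1: A - \frac{15}{4} = -1 ⇒ A = \frac{11}{4}.
So a(n) = \frac{11 \left(-1\right)^{n}}{4} - \frac{3 n}{2} - \frac{15}{4}.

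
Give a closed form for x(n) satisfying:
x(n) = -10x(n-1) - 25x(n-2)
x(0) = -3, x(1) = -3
Characteristic equation: x² + 10x + 25 = 0, which is (x - (-5))².
Repeated root r = -5.
General solution: x(n) = (A + Bn)·(-5)^n.
From x(0) = -3: A = -3.
From x(1) = -3: (A + B)·(-5) = -3 ⇒ B = \frac{18}{5}.
So x(n) = \left(\frac{18 n}{5} - 3\right) \cdot (-5)^n.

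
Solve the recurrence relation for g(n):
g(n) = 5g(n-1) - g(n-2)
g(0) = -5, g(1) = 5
Characteristic equation: x² - 5x + 1 = 0.
Discriminant Δ = (5)² + 4·(-1) = 21.
Roots r₁,₂ = (5 ± √21)/2, so r₁ = \frac{\sqrt{21}}{2} + \frac{5}{2}, r₂ = \frac{5}{2} - \frac{\sqrt{21}}{2}.
General solution: g(n) = A·r₁^n + B·r₂^n.
From the initial conditions, A + B = -5 and r₁A + r₂B = 5.
Since r₁ - r₂ = √21: A = (5 - (-5)r₂)/√21 = - \frac{5}{2} + \frac{5 \sqrt{21}}{6}, and B = -5 - A = - \frac{5 \sqrt{21}}{6} - \frac{5}{2}.
So g(n) = \left(- \frac{5}{2} + \frac{5 \sqrt{21}}{6}\right)\left(\frac{\sqrt{21}}{2} + \frac{5}{2}\right)^n + \left(- \frac{5 \sqrt{21}}{6} - \frac{5}{2}\right)\left(\frac{5}{2} - \frac{\sqrt{21}}{2}\right)^n.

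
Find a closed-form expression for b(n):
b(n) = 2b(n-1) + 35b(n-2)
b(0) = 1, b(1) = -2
Characteristic equation: x² - 2x - 35 = 0, which factors as (x - (-5))(x - (7)) = 0.
Roots r₁ = -5, r₂ = 7 (distinct).
General solution: b(n) = A·(-5)^n + B·(7)^n.
From b(0) = 1: A + B = 1.
From b(1) = -2: -5A + 7B = -2.
Solving: A = \frac{3}{4}, B = \frac{1}{4}.
So b(n) = \frac{3 \left(-5\right)^{n}}{4} + \frac{7^{n}}{4}.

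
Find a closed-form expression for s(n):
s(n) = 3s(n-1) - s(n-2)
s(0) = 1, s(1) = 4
Characteristic equation: x² - 3x + 1 = 0.
Discriminant Δ = (3)² + 4·(-1) = 5.
Roots r₁,₂ = (3 ± √5)/2, so r₁ = \frac{\sqrt{5}}{2} + \frac{3}{2}, r₂ = \frac{3}{2} - \frac{\sqrt{5}}{2}.
General solution: s(n) = A·r₁^n + B·r₂^n.
From the initial conditions, A + B = 1 and r₁A + r₂B = 4.
Since r₁ - r₂ = √5: A = (4 - (1)r₂)/√5 = \frac{1}{2} + \frac{\sqrt{5}}{2}, and B = 1 - A = \frac{1}{2} - \frac{\sqrt{5}}{2}.
So s(n) = \left(\frac{1}{2} + \frac{\sqrt{5}}{2}\right)\left(\frac{\sqrt{5}}{2} + \frac{3}{2}\right)^n + \left(\frac{1}{2} - \frac{\sqrt{5}}{2}\right)\left(\frac{3}{2} - \frac{\sqrt{5}}{2}\right)^n.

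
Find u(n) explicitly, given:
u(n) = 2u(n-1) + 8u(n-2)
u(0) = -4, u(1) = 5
Characteristic equation: x² - 2x - 8 = 0, which factors as (x - (4))(x - (-2)) = 0.
Roots r₁ = 4, r₂ = -2 (distinct).
General solution: u(n) = A·(4)^n + B·(-2)^n.
From u(0) = -4: A + B = -4.
From u(1) = 5: 4A - 2B = 5.
Solving: A = - \frac{1}{2}, B = - \frac{7}{2}.
So u(n) = - \frac{7 \left(-2\right)^{n}}{2} - \frac{4^{n}}{2}.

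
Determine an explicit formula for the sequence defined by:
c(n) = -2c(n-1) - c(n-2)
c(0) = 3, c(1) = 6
Characteristic equation: x² + 2x + 1 = 0, which is (x - (-1))².
Repeated root r = -1.
General solution: c(n) = (A + Bn)·(-1)^n.
From c(0) = 3: A = 3.
From c(1) = 6: (A + B)·(-1) = 6 ⇒ B = -9.
So c(n) = \left(3 - 9 n\right) \cdot (-1)^n.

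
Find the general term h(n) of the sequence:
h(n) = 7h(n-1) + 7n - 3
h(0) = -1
First-order linear with linear forcing.
Homogeneous solution: h_h(n) = A·(7)^n.
Try particular h_p(n) = pn + q. Substituting:
  pn + q = 7(p(n-1) + q) + 7n - 3.
Matching the n-coefficient: p = 7p + 7 ⇒ p = - \frac{7}{6}.
Matching constants: q = -7p + 7q - 3 ⇒ q = - \frac{31}{36}.
General: h(n) = A·(7)^n - \frac{7 n}{6} - \frac{31}{36}.
Apply h(0) = -1: A - \frac{31}{36} = -1 ⇒ A = - \frac{5}{36}.
So h(n) = - \frac{5 \cdot 7^{n}}{36} - \frac{7 n}{6} - \frac{31}{36}.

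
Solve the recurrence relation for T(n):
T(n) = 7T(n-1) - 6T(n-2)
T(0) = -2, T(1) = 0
Characteristic equation: x² - 7x + 6 = 0, which factors as (x - (6))(x - (1)) = 0.
Roots r₁ = 6, r₂ = 1 (distinct).
General solution: T(n) = A·(6)^n + B·(1)^n.
From T(0) = -2: A + B = -2.
From T(1) = 0: 6A + B = 0.
Solving: A = \frac{2}{5}, B = - \frac{12}{5}.
So T(n) = \frac{2 \cdot 6^{n}}{5} - \frac{12}{5}.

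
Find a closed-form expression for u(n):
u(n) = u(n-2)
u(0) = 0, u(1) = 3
Characteristic equation: x² - 1 = 0, which factors as (x - (1))(x - (-1)) = 0.
Roots r₁ = 1, r₂ = -1 (distinct).
General solution: u(n) = A·(1)^n + B·(-1)^n.
From u(0) = 0: A + B = 0.
From u(1) = 3: A - B = 3.
Solving: A = \frac{3}{2}, B = - \frac{3}{2}.
So u(n) = \frac{3}{2} - \frac{3 \left(-1\right)^{n}}{2}.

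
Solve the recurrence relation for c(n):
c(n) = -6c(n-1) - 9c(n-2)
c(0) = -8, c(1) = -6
Characteristic equation: x² + 6x + 9 = 0, which is (x - (-3))².
Repeated root r = -3.
General solution: c(n) = (A + Bn)·(-3)^n.
From c(0) = -8: A = -8.
From c(1) = -6: (A + B)·(-3) = -6 ⇒ B = 10.
So c(n) = \left(10 n - 8\right) \cdot (-3)^n.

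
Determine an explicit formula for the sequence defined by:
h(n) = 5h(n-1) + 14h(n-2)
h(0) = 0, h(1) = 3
Characteristic equation: x² - 5x - 14 = 0, which factors as (x - (7))(x - (-2)) = 0.
Roots r₁ = 7, r₂ = -2 (distinct).
General solution: h(n) = A·(7)^n + B·(-2)^n.
From h(0) = 0: A + B = 0.
From h(1) = 3: 7A - 2B = 3.
Solving: A = \frac{1}{3}, B = - \frac{1}{3}.
So h(n) = - \frac{\left(-2\right)^{n}}{3} + \frac{7^{n}}{3}.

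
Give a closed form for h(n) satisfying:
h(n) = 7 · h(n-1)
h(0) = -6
Pure geometric recurrence with ratio 7.
By induction h(n) = h(0) · (7)^n = - 6 \cdot 7^{n}.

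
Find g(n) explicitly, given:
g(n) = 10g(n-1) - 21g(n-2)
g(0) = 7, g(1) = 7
Characteristic equation: x² - 10x + 21 = 0, which factors as (x - (3))(x - (7)) = 0.
Roots r₁ = 3, r₂ = 7 (distinct).
General solution: g(n) = A·(3)^n + B·(7)^n.
From g(0) = 7: A + B = 7.
From g(1) = 7: 3A + 7B = 7.
Solving: A = \frac{21}{2}, B = - \frac{7}{2}.
So g(n) = \frac{21 \cdot 3^{n}}{2} - \frac{7 \cdot 7^{n}}{2}.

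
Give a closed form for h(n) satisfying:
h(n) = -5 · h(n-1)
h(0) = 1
Pure geometric recurrence with ratio -5.
By induction h(n) = h(0) · (-5)^n = \left(-5\right)^{n}.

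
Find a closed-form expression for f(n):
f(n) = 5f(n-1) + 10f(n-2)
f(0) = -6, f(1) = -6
Characteristic equation: x² - 5x - 10 = 0.
Discriminant Δ = (5)² + 4·(10) = 65.
Roots r₁,₂ = (5 ± √65)/2, so r₁ = \frac{5}{2} + \frac{\sqrt{65}}{2}, r₂ = \frac{5}{2} - \frac{\sqrt{65}}{2}.
General solution: f(n) = A·r₁^n + B·r₂^n.
From the initial conditions, A + B = -6 and r₁A + r₂B = -6.
Since r₁ - r₂ = √65: A = (-6 - (-6)r₂)/√65 = -3 + \frac{9 \sqrt{65}}{65}, and B = -6 - A = -3 - \frac{9 \sqrt{65}}{65}.
So f(n) = \left(-3 + \frac{9 \sqrt{65}}{65}\right)\left(\frac{5}{2} + \frac{\sqrt{65}}{2}\right)^n + \left(-3 - \frac{9 \sqrt{65}}{65}\right)\left(\frac{5}{2} - \frac{\sqrt{65}}{2}\right)^n.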